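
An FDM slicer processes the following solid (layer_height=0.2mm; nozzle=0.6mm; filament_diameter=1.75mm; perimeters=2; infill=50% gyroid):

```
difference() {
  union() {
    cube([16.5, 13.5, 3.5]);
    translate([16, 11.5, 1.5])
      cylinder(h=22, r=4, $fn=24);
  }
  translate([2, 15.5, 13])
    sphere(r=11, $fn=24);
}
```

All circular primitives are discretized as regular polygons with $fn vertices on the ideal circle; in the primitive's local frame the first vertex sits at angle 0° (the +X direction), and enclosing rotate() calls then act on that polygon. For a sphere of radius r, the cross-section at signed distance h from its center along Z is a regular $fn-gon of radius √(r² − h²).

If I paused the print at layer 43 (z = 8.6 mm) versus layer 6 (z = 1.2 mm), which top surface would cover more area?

Layer 43 (z = 8.6): the cube is absent (z outside [0, 3.5]); the cylinder at (16, 11.5): section is a regular 24-gon, circumradius r=4 (area = (24/2)·4.000²·sin(360°/24) = 49.69 mm²); Merging all regions: only the r=4 cylinder at (16, 11.5) is present, so the union is just that shape — area = 49.69 mm²; the r=11 sphere at (2, 15.5) slices to a regular 24-gon of circumradius 10.082 (√(r²−h²) with h=4.4 from center) (area = (24/2)·10.082²·sin(360°/24) = 315.68 mm²); Taking the first minus the rest: starting from that combined region (49.69 mm²), the r=11 sphere at (2, 15.5) misses the remaining region (no effect) — area = 49.69 mm². So its area = 49.69 mm². Layer 6 (z = 1.2): the 16.5×13.5 cube contributes its full rectangle (area 222.75 mm²); the cylinder at (16, 11.5) is absent (z outside [1.5, 23.5]); Merging all regions: only the 16.5×13.5 cube is present, so the union is just that shape — area = 222.75 mm²; the sphere at (2, 15.5) is not intersected at this z (|z−center|=11.800 > r=11); Subtracting the remaining from the first: none of the subtracted shapes is present at this height, so that combined region is unchanged — area = 222.75 mm². So its area = 222.75 mm². Layer 6 is larger (222.75 vs 49.69 mm²).

layer 6 (z = 1.2 mm)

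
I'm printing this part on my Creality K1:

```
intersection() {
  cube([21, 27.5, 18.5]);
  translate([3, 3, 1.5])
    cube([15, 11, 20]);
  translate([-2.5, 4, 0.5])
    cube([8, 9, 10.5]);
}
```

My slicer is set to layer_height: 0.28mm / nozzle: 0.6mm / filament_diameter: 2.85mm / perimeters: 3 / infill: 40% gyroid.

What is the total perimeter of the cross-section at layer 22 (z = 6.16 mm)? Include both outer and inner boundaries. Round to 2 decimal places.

At z = 6.16 mm: the 21×27.5 cube contributes its full rectangle (perimeter 97.00 mm); the cube at (3, 3) is present — its section is the full 15×11 rectangle (perimeter 52.00 mm); the 8×9 cube at (-2.5, 4) contributes its full rectangle (perimeter 34.00 mm); Keeping only the common overlap: the 15×11 cube at (3, 3) lies inside the 21×27.5 cube, so the common part is the 15×11 cube at (3, 3) itself; the 8×9 cube at (-2.5, 4) partially overlaps the running intersection; clipping to the common part keeps 22.50 mm² — boundary = 23.00 mm. Overall, the cross-section is a single solid region. Total boundary length (outer) = 23.00 mm.

23.00 mm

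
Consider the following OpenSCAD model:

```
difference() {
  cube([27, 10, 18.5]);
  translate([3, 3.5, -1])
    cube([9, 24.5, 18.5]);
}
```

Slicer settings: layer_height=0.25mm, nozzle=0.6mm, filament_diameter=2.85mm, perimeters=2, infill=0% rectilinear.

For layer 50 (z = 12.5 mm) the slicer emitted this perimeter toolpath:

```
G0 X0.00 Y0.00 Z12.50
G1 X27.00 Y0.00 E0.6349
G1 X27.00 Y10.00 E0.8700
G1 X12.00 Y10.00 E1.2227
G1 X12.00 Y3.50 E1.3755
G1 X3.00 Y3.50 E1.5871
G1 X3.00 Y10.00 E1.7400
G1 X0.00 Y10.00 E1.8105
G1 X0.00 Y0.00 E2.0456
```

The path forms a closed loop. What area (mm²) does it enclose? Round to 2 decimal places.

Apply the shoelace formula to the sequence of (X, Y) vertices; enclosed area = 211.50 mm².

211.50 mm²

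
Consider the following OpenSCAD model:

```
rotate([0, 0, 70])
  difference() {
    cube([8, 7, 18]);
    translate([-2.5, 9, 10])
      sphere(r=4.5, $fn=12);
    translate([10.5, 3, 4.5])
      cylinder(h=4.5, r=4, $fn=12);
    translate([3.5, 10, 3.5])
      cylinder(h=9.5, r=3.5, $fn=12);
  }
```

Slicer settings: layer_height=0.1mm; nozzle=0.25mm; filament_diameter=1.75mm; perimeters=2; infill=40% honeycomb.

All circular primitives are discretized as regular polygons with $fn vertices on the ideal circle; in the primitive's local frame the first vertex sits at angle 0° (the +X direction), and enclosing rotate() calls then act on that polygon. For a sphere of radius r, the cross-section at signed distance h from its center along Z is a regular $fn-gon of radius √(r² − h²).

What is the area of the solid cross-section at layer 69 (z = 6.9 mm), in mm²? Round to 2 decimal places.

At z = 6.9 mm: the cube (footprint 8×7) is included at this height (area 56.00 mm²); the sphere at (-2.5, 9): section is a regular 12-gon, circumradius = √(r²−h²) = √(4.5²−3.1²) = 3.262 (area = (12/2)·3.262²·sin(360°/12) = 31.92 mm²); the r=4 cylinder at (10.5, 3) contributes a regular 12-gon of circumradius 4 (area = (12/2)·4.000²·sin(360°/12) = 48.00 mm²); the cylinder at (3.5, 10): section is a regular 12-gon, circumradius r=3.5 (area = (12/2)·3.500²·sin(360°/12) = 36.75 mm²); Subtracting the remaining from the first: starting from the 8×7 cube (56.00 mm²), the r=4.5 sphere at (-2.5, 9) misses the remaining region (no effect); the r=4 cylinder at (10.5, 3) partially overlaps it — only the 5.86 mm² overlap (of its 48.00 mm²) is removed, clipping the outline; the r=3.5 cylinder at (3.5, 10) partially overlaps it — only the 0.93 mm² overlap (of its 36.75 mm²) is removed, clipping the outline — area = 49.21 mm²; (rotated 70° about Z; rotation is an isometry so areas/perimeters/island counts are preserved). Overall, the cross-section is a single solid region. Net area = 49.21 mm².

49.21 mm²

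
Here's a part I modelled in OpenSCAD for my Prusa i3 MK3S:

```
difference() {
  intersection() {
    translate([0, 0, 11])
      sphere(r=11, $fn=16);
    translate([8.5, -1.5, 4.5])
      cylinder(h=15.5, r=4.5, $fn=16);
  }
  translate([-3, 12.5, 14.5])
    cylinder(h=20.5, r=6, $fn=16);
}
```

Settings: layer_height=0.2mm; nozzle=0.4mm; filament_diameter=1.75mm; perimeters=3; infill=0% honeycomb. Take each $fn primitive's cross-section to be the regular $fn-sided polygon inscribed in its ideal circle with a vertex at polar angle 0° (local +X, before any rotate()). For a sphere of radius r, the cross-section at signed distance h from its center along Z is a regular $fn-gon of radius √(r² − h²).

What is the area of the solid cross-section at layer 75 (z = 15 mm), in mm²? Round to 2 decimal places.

41.11 mm²

At z = 15 mm: the r=11 sphere slices to a regular 16-gon of circumradius 10.247 (√(r²−h²) with h=4 from center) (area = (16/2)·10.247²·sin(360°/16) = 321.45 mm²); the cylinder at (8.5, -1.5): section is a regular 16-gon, circumradius r=4.5 (area = (16/2)·4.500²·sin(360°/16) = 61.99 mm²); After intersecting: the r=4.5 cylinder at (8.5, -1.5) partially overlaps the r=11 sphere; clipping to the common part keeps 41.11 mm² — area = 41.11 mm²; the cylinder at (-3, 12.5): section is a regular 16-gon, circumradius r=6 (area = (16/2)·6.000²·sin(360°/16) = 110.21 mm²); After the difference (first − rest): starting from that combined region (41.11 mm²), the r=6 cylinder at (-3, 12.5) misses the remaining region (no effect) — area = 41.11 mm². Overall, the cross-section is a single solid region. Net area = 41.11 mm².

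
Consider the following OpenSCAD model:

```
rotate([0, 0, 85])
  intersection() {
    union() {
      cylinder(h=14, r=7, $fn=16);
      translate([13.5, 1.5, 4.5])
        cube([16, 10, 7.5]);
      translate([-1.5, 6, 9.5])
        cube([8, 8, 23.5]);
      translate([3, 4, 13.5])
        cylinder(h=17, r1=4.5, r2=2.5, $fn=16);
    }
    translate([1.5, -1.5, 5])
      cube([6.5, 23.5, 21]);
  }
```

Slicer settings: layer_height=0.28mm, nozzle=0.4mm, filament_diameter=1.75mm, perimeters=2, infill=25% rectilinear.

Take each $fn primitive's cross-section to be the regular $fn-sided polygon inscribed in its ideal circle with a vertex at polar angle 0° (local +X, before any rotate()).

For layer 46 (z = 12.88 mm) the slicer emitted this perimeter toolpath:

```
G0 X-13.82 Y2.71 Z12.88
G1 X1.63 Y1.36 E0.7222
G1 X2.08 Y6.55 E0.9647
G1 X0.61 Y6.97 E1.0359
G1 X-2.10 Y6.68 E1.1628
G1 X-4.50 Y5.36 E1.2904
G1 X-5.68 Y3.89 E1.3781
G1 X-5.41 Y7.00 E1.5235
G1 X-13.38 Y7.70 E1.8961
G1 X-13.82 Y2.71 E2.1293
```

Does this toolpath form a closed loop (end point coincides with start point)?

yes

Start point (G0): (-13.82, 2.71). End point (last G1): the path returns to the start — closed.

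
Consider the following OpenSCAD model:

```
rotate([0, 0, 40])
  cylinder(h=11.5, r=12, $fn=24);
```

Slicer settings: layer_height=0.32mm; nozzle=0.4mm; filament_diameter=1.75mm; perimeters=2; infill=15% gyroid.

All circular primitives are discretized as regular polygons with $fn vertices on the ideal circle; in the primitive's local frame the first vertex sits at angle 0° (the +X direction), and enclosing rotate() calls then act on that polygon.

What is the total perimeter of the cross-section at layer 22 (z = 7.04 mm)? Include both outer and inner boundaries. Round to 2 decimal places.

At z = 7.04 mm: the cylinder: section is a regular 24-gon, circumradius r=12 (perimeter = 2·24·12.000·sin(180°/24) = 75.18 mm); (rotated 40° about Z; rotation is an isometry so areas/perimeters/island counts are preserved). Overall, the cross-section is a single solid region. Total boundary length (outer) = 75.18 mm.

75.18 mm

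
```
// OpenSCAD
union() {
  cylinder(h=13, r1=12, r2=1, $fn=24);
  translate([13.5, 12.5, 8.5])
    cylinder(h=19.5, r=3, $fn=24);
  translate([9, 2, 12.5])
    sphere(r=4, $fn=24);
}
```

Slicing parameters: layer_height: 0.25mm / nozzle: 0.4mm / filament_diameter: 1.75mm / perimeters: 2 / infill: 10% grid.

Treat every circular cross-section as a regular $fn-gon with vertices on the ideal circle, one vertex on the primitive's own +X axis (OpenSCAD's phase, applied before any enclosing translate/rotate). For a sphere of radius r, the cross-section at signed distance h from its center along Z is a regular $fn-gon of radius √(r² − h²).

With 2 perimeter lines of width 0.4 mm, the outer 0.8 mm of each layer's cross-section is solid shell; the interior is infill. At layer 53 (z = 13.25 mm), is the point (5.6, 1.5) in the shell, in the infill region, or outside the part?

At z = 13.25 mm: the cone is not intersected at this z (z outside [0, 13]); the r=3 cylinder at (13.5, 12.5) contributes a regular 24-gon of circumradius 3; the r=4 sphere at (9, 2) slices to a regular 24-gon of circumradius 3.929 (√(r²−h²) with h=0.75 from center); Combining (union): the 2 present regions are separate (no shared area or edge), so areas and boundary lengths simply add and each stays a separate island — 2 connected regions. Overall, the cross-section has 2 separate islands. The nearest boundary edge runs (5.20, 0.98)→(5.07, 2.00); distance from the point to it = 0.46 mm. (Shell/infill is judged within the island containing the point — the largest one.) The point is inside the cross-section, 0.46 mm from the nearest boundary — within the 0.8 mm shell band (2 × 0.4).

shell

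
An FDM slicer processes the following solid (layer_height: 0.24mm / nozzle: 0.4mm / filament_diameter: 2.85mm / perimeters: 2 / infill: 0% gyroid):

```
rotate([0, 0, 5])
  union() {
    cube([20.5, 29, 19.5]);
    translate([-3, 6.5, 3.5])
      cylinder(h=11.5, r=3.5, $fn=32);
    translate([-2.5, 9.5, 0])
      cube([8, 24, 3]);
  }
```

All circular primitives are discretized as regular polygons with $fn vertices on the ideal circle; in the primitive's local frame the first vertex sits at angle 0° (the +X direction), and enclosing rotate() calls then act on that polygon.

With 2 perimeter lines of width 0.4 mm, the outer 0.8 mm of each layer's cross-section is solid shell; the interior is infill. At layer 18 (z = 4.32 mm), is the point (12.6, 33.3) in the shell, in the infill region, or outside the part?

At z = 4.32 mm: the cube (footprint 20.5×29) is included at this height; the cylinder at (-3, 6.5): section is a regular 32-gon, circumradius r=3.5; the cube at (-2.5, 9.5) is not intersected at this z (z outside [0, 3]); Merging all regions: the regions partially overlap (shared area 1.18 mm²), so overlapping operands fuse into one piece — 1 connected region; (rotated 5° about Z; rotation is an isometry so areas/perimeters/island counts are preserved). Overall, the cross-section is a single solid region. Undo the 5° rotation: the query point maps to (15.454, 32.075) in the un-rotated model frame. The nearest boundary edge runs (0.00, 29.00)→(20.50, 29.00); distance from the point to it = 3.08 mm. The point is not inside any of the regions above, so it lies outside the cross-section (3.08 mm from the nearest boundary).

outside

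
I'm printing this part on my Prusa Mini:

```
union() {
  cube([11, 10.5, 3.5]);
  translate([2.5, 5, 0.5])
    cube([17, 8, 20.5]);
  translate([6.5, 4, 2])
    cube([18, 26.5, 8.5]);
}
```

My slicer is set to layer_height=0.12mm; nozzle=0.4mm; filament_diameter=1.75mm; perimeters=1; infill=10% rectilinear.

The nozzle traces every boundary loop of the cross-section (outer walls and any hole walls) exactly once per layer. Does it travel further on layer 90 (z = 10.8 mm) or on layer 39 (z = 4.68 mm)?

layer 39 (z = 4.68 mm)

Layer 90 (z = 10.8): the cube is not intersected at this z (z outside [0, 3.5]); the cube at (2.5, 5) is present — its section is the full 17×8 rectangle (perimeter 50.00 mm); the cube at (6.5, 4) does not reach this height (z outside [2, 10.5]); Taking the union: only the 17×8 cube at (2.5, 5) is present, so the union is just that shape — boundary = 50.00 mm. So its perimeter = 50.00 mm. Layer 39 (z = 4.68): the cube is not intersected at this z (z outside [0, 3.5]); the 17×8 cube at (2.5, 5) contributes its full rectangle (perimeter 50.00 mm); the 18×26.5 cube at (6.5, 4) contributes its full rectangle (perimeter 89.00 mm); Taking the union: the regions partially overlap (shared area 104.00 mm²), so the edge portions inside another operand are dropped and the merged outline is re-measured after clipping — boundary = 97.00 mm. So its perimeter = 97.00 mm. Layer 39 is larger (97.00 vs 50.00 mm).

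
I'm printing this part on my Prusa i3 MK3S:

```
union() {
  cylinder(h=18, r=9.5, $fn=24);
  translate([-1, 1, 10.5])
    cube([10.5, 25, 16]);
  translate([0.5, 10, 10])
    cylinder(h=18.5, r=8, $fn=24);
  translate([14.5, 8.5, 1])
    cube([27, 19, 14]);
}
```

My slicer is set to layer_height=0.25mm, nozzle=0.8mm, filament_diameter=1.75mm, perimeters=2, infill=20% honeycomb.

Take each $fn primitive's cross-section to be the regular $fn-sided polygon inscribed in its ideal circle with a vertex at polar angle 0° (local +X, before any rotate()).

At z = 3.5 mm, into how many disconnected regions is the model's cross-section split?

2

At z = 3.5 mm: the r=9.5 cylinder contributes a regular 24-gon of circumradius 9.5; the cube at (-1, 1) does not reach this height (z outside [10.5, 26.5]); the cylinder at (0.5, 10) is not intersected at this z (z outside [10, 28.5]); the 27×19 cube at (14.5, 8.5) contributes its full rectangle; Merging all regions: the 2 present regions are separate (no shared area or edge), so areas and boundary lengths simply add and each stays a separate island — 2 connected regions. The result has 2 disconnected regions.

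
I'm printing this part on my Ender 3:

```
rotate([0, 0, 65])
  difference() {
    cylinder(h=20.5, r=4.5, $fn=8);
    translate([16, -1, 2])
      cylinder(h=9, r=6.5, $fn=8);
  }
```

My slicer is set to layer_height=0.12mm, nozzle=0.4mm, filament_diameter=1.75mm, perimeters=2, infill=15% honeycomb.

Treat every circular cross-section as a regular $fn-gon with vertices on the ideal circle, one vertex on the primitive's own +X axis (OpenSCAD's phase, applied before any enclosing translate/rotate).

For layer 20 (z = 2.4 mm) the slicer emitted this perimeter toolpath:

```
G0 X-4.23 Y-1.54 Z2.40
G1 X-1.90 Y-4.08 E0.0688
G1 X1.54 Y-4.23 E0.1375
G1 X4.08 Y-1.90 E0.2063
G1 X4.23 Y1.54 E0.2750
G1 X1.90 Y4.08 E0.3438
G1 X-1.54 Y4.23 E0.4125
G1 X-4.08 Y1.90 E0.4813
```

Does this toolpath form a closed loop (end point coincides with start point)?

no

Start point (G0): (-4.23, -1.54). End point (last G1): the path does not return to the start — open.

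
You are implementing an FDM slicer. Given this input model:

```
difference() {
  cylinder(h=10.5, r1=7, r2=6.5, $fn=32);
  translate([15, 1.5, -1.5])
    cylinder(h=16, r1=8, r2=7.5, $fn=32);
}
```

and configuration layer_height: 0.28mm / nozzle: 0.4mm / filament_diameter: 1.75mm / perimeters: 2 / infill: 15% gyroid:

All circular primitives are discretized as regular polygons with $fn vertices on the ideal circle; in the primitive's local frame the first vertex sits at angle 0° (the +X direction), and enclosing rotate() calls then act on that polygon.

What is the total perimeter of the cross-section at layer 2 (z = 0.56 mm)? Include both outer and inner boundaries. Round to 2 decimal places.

At z = 0.56 mm: the cone (r1=7→r2=6.5) has section circumradius 6.973 here — a regular 32-gon (perimeter = 2·32·6.973·sin(180°/32) = 43.74 mm); the cone at (15, 1.5) (r1=8→r2=7.5) has section circumradius 7.936 here — a regular 32-gon (perimeter = 2·32·7.936·sin(180°/32) = 49.78 mm); After the difference (first − rest): starting from the cone, the cone at (15, 1.5) misses the remaining region (no effect) — boundary = 43.74 mm. Overall, the cross-section is a single solid region. Total boundary length (outer) = 43.74 mm.

43.74 mm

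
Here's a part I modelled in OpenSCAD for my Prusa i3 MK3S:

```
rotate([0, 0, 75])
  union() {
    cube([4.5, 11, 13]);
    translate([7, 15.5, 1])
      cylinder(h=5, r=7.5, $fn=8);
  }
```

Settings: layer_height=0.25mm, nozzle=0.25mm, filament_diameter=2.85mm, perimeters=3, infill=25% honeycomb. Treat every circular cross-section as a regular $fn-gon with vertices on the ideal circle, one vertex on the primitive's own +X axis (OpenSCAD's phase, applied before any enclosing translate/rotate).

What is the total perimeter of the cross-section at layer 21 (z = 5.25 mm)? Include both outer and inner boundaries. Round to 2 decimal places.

At z = 5.25 mm: the 4.5×11 cube contributes its full rectangle (perimeter 31.00 mm); the r=7.5 cylinder at (7, 15.5) contributes a regular 8-gon of circumradius 7.5 (perimeter = 2·8·7.500·sin(180°/8) = 45.92 mm); Taking the union: the regions partially overlap (shared area 4.01 mm²), so the edge portions inside another operand are dropped and the merged outline is re-measured after clipping — boundary = 67.92 mm; (whole slice rotated 75° about Z — lengths, areas and connectivity unchanged). Overall, the cross-section is a single solid region. Total boundary length (outer) = 67.92 mm.

67.92 mm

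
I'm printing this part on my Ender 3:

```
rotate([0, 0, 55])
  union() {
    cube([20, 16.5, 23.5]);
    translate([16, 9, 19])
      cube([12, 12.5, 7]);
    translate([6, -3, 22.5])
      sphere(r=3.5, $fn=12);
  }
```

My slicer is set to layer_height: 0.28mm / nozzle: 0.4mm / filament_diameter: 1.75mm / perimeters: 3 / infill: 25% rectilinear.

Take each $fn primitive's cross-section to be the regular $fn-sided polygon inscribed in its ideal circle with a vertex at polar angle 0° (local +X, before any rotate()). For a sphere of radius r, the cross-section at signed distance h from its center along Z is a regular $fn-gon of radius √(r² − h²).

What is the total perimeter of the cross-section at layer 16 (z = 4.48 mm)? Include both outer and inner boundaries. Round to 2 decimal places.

At z = 4.48 mm: the 20×16.5 cube contributes its full rectangle (perimeter 73.00 mm); the cube at (16, 9) is absent (z outside [19, 26]); the sphere at (6, -3) is not intersected at this z (|z−center|=18.020 > r=3.5); Merging all regions: only the 20×16.5 cube is present, so the union is just that shape — boundary = 73.00 mm; (rotated 55° about Z; rotation is an isometry so areas/perimeters/island counts are preserved). Overall, the cross-section is a single solid region. Total boundary length (outer) = 73.00 mm.

73.00 mm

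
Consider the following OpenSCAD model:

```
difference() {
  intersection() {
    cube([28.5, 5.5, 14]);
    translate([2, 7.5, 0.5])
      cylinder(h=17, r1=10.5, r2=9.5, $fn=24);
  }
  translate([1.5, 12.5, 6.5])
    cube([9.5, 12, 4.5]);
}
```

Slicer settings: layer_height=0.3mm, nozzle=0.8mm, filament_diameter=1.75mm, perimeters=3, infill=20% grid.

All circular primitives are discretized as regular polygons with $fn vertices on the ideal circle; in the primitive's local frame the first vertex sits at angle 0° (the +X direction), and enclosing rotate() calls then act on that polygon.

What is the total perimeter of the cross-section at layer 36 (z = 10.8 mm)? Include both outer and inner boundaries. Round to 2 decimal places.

32.03 mm

At z = 10.8 mm: the cube (footprint 28.5×5.5) is included at this height (perimeter 68.00 mm); the cone at (2, 7.5) contributes a regular 24-gon of circumradius 9.894 (interpolated between r1=10.5 and r2=9.5 at t=0.606) (perimeter = 2·24·9.894·sin(180°/24) = 61.99 mm); Taking the intersection: the cone at (2, 7.5) partially overlaps the 28.5×5.5 cube; clipping to the common part keeps 57.31 mm² — boundary = 32.03 mm; the cube at (1.5, 12.5) (footprint 9.5×12) is included at this height (perimeter 43.00 mm); Subtracting the remaining from the first: starting from that combined region, the 9.5×12 cube at (1.5, 12.5) misses the remaining region (no effect) — boundary = 32.03 mm. Overall, the cross-section is a single solid region. Total boundary length (outer) = 32.03 mm.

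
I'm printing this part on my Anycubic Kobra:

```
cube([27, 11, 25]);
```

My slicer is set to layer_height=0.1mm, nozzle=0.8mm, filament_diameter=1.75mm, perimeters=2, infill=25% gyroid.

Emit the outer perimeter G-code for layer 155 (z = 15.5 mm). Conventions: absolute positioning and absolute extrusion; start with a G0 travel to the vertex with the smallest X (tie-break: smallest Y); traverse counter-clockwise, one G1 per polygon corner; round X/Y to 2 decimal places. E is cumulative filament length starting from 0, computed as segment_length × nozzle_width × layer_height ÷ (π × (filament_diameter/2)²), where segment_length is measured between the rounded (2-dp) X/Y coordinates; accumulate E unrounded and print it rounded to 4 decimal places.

At z = 15.5 mm: the cube (footprint 27×11) is included at this height. The outline is a single polygon with 4 vertices. Extrusion per mm of travel: 0.8 × 0.1 / (π × 0.875²) = 0.033260. Accumulating E over each segment gives final E = 2.5278.

G0 X0.00 Y0.00 Z15.50
G1 X27.00 Y0.00 E0.8980
G1 X27.00 Y11.00 E1.2639
G1 X0.00 Y11.00 E2.1619
G1 X0.00 Y0.00 E2.5278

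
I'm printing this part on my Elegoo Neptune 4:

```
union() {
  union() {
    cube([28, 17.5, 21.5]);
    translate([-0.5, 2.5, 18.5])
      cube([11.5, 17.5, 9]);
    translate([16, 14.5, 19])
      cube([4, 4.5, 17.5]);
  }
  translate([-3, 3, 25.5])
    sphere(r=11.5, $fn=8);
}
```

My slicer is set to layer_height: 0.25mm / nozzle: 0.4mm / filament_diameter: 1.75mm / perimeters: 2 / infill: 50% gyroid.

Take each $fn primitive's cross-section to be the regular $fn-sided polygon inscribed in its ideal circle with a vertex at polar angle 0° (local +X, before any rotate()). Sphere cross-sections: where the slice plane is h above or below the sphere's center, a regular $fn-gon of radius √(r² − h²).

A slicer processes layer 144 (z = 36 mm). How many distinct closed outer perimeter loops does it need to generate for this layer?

2

At z = 36 mm: the cube does not reach this height (z outside [0, 21.5]); the cube at (-0.5, 2.5) does not reach this height (z outside [18.5, 27.5]); the cube at (16, 14.5) is present — its section is the full 4×4.5 rectangle; Taking the union: only the 4×4.5 cube at (16, 14.5) is present, so the union is just that shape — 1 connected region; the r=11.5 sphere at (-3, 3) contributes a regular 8-gon of circumradius √(11.5²−10.5²) = 4.690; Taking the union: the 2 present regions are separate (no shared area or edge), so areas and boundary lengths simply add and each stays a separate island — 2 connected regions. The result has 2 disconnected regions.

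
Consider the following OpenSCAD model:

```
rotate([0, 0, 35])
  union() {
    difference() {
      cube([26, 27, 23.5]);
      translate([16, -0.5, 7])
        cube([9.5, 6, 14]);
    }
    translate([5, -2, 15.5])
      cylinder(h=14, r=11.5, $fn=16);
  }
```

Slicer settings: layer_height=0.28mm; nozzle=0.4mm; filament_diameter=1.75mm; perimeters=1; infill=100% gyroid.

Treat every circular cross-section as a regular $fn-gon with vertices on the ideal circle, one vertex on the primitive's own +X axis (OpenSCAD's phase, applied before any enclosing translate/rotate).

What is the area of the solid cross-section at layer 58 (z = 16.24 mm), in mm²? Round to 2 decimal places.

At z = 16.24 mm: the 26×27 cube contributes its full rectangle (area 702.00 mm²); the 9.5×6 cube at (16, -0.5) contributes its full rectangle (area 57.00 mm²); After the difference (first − rest): starting from the 26×27 cube (702.00 mm²), the 9.5×6 cube at (16, -0.5) partially overlaps it — only the 52.25 mm² overlap (of its 57.00 mm²) is removed, clipping the outline — area = 649.75 mm²; the r=11.5 cylinder at (5, -2) contributes a regular 16-gon of circumradius 11.5 (area = (16/2)·11.500²·sin(360°/16) = 404.88 mm²); Taking the union: the regions partially overlap — summed areas 1054.63 mm² minus the doubly-counted overlap 123.52 mm² gives 931.11 mm² — area = 931.11 mm²; (rotated 35° about Z; rotation is an isometry so areas/perimeters/island counts are preserved). Overall, the cross-section is a single solid region. Net area = 931.11 mm².

931.11 mm²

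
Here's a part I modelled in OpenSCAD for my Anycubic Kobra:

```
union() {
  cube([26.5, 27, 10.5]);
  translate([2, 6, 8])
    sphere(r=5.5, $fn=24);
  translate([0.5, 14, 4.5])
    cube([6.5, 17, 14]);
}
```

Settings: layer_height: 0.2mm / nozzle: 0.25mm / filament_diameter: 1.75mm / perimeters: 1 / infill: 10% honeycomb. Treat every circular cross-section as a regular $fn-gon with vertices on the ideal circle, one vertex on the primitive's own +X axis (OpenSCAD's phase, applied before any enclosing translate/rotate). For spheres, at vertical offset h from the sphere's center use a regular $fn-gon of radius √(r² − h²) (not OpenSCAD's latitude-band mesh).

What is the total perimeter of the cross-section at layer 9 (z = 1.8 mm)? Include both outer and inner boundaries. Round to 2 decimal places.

107.00 mm

At z = 1.8 mm: the cube (footprint 26.5×27) is included at this height (perimeter 107.00 mm); the sphere at (2, 6) does not reach this height (|z−center|=6.200 > r=5.5); the cube at (0.5, 14) is not intersected at this z (z outside [4.5, 18.5]); Taking the union: only the 26.5×27 cube is present, so the union is just that shape — boundary = 107.00 mm. Overall, the cross-section is a single solid region. Total boundary length (outer) = 107.00 mm.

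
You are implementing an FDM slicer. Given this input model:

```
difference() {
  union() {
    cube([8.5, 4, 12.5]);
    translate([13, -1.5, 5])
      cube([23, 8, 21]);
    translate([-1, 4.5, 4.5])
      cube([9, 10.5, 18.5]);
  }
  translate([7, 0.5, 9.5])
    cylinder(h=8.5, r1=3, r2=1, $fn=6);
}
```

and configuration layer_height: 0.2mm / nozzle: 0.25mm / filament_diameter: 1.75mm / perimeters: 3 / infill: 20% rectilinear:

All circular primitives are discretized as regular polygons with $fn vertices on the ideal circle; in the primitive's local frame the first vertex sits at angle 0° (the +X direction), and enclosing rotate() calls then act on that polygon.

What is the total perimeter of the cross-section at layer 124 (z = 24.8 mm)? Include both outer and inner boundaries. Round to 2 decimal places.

62.00 mm

At z = 24.8 mm: the cube is not intersected at this z (z outside [0, 12.5]); the 23×8 cube at (13, -1.5) contributes its full rectangle (perimeter 62.00 mm); the cube at (-1, 4.5) is not intersected at this z (z outside [4.5, 23]); Taking the union: only the 23×8 cube at (13, -1.5) is present, so the union is just that shape — boundary = 62.00 mm; the cone at (7, 0.5) does not reach this height (z outside [9.5, 18]); After the difference (first − rest): none of the subtracted shapes is present at this height, so the result so far is unchanged — boundary = 62.00 mm. Overall, the cross-section is a single solid region. Total boundary length (outer) = 62.00 mm.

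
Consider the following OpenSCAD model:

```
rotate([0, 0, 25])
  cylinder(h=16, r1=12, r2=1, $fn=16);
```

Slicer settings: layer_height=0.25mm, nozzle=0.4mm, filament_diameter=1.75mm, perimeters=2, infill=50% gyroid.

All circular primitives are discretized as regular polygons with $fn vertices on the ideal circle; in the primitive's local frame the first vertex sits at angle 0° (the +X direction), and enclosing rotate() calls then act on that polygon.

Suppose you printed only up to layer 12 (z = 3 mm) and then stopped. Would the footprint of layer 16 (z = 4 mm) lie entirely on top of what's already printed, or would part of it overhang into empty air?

entirely on top

Compare the two slices. At z = 3: the cone contributes a regular 16-gon of circumradius 9.938 (interpolated between r1=12 and r2=1 at t=0.188) (area = (16/2)·9.938²·sin(360°/16) = 302.33 mm²); (rotated 25° about Z; rotation is an isometry so areas/perimeters/island counts are preserved). At z = 4: the cone: at t=0.250 of its height the radius interpolates to r₁+(r₂−r₁)t = 9.250, giving a regular 16-gon of that circumradius (area = (16/2)·9.250²·sin(360°/16) = 261.95 mm²); (rotated 25° about Z; rotation is an isometry so areas/perimeters/island counts are preserved). Checking containment: the cross-section at z = 4 is a subset of the cross-section at z = 3.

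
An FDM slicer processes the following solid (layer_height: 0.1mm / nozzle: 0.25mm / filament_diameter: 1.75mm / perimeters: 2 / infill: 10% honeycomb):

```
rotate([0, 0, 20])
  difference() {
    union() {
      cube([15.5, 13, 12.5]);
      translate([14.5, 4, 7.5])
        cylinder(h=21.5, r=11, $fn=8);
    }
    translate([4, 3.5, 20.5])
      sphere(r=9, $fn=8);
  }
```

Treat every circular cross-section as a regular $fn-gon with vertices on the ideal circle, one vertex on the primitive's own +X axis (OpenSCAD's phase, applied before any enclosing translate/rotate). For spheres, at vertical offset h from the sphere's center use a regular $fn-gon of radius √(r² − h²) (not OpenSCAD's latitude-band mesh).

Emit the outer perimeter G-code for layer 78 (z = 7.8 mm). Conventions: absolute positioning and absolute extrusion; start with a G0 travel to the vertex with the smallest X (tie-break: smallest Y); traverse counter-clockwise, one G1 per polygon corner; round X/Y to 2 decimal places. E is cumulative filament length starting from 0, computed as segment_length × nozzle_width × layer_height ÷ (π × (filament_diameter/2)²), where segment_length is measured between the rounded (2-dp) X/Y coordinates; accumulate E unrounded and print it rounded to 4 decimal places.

At z = 7.8 mm: the cube is present — its section is the full 15.5×13 rectangle; the r=11 cylinder at (14.5, 4) gives a regular 8-gon of circumradius 11 (constant along its height); Merging all regions: the regions partially overlap (shared area 134.42 mm²), so overlapping operands fuse into one piece — 1 connected region; the sphere at (4, 3.5) does not reach this height (|z−center|=12.700 > r=9); After the difference (first − rest): none of the subtracted shapes is present at this height, so that combined region is unchanged — 1 connected region; (rotated 20° about Z; rotation is an isometry so areas/perimeters/island counts are preserved). The outline is a single polygon with 10 vertices. Extrusion per mm of travel: 0.25 × 0.1 / (π × 0.875²) = 0.010394. Accumulating E over each segment gives final E = 0.8236.

G0 X-4.45 Y12.22 Z7.80
G1 X0.00 Y0.00 E0.1352
G1 X4.85 Y1.76 E0.1888
G1 X7.61 Y-1.25 E0.2312
G1 X16.02 Y-1.62 E0.3187
G1 X22.23 Y4.07 E0.4063
G1 X22.59 Y12.48 E0.4938
G1 X16.91 Y18.69 E0.5812
G1 X8.50 Y19.05 E0.6687
G1 X4.64 Y15.52 E0.7231
G1 X-4.45 Y12.22 E0.8236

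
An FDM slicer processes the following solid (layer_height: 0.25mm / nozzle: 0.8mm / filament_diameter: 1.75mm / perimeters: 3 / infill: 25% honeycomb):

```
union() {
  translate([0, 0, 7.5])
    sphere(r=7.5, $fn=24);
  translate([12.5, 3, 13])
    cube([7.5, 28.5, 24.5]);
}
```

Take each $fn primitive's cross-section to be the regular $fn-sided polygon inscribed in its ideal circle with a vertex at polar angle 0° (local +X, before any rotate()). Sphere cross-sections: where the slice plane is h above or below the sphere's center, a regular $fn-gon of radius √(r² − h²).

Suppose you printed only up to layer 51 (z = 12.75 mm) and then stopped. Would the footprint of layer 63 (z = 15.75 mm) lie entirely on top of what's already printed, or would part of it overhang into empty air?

part overhangs

Compare the two slices. At z = 12.75: the r=7.5 sphere slices to a regular 24-gon of circumradius 5.356 (√(r²−h²) with h=5.25 from center) (area = (24/2)·5.356²·sin(360°/24) = 89.10 mm²); the cube at (12.5, 3) is not intersected at this z (z outside [13, 37.5]); Taking the union: only the r=7.5 sphere is present, so the union is just that shape — area = 89.10 mm². At z = 15.75: the sphere is not intersected at this z (|z−center|=8.250 > r=7.5); the 7.5×28.5 cube at (12.5, 3) contributes its full rectangle (area 213.75 mm²); Combining (union): only the 7.5×28.5 cube at (12.5, 3) is present, so the union is just that shape — area = 213.75 mm². Checking containment: at z = 15.75 the cross-section extends beyond the z = 12.75 cross-section by about 213.75 mm².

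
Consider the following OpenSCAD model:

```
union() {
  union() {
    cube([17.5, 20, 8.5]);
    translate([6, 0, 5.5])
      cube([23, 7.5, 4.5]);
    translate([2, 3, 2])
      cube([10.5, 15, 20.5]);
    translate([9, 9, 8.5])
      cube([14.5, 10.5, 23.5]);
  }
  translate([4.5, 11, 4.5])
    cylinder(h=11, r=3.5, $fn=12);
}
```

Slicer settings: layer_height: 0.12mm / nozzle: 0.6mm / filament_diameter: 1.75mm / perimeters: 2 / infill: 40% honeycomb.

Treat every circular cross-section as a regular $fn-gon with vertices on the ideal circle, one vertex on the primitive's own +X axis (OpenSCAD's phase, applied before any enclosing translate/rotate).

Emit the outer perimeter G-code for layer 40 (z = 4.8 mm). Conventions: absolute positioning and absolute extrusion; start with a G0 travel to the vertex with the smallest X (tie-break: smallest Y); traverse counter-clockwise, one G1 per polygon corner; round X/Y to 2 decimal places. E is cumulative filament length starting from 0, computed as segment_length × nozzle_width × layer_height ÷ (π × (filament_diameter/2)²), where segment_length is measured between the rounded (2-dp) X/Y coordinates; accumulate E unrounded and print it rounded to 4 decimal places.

G0 X0.00 Y0.00 Z4.80
G1 X17.50 Y0.00 E0.5238
G1 X17.50 Y20.00 E1.1225
G1 X0.00 Y20.00 E1.6464
G1 X0.00 Y0.00 E2.2451

At z = 4.8 mm: the cube (footprint 17.5×20) is included at this height; the cube at (6, 0) is absent (z outside [5.5, 10]); the 10.5×15 cube at (2, 3) contributes its full rectangle; the cube at (9, 9) is not intersected at this z (z outside [8.5, 32]); Merging all regions: the 10.5×15 cube at (2, 3) lies entirely inside the 17.5×20 cube, so the union is just the 17.5×20 cube — 1 connected region; the cylinder at (4.5, 11): section is a regular 12-gon, circumradius r=3.5; Combining (union): the r=3.5 cylinder at (4.5, 11) lies entirely inside the result so far, so the union is just the result so far — 1 connected region. The outline is a single polygon with 4 vertices. Extrusion per mm of travel: 0.6 × 0.12 / (π × 0.875²) = 0.029934. Accumulating E over each segment gives final E = 2.2451.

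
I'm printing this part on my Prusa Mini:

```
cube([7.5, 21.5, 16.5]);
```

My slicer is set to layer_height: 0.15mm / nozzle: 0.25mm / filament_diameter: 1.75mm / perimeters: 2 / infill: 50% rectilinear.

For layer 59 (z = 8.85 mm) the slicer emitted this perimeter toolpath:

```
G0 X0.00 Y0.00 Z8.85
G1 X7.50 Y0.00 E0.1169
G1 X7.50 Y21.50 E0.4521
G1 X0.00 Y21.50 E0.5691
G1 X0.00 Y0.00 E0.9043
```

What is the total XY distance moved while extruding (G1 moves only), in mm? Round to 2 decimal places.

58.00 mm

Sum the Euclidean lengths of each G1 segment: total = 58.00 mm.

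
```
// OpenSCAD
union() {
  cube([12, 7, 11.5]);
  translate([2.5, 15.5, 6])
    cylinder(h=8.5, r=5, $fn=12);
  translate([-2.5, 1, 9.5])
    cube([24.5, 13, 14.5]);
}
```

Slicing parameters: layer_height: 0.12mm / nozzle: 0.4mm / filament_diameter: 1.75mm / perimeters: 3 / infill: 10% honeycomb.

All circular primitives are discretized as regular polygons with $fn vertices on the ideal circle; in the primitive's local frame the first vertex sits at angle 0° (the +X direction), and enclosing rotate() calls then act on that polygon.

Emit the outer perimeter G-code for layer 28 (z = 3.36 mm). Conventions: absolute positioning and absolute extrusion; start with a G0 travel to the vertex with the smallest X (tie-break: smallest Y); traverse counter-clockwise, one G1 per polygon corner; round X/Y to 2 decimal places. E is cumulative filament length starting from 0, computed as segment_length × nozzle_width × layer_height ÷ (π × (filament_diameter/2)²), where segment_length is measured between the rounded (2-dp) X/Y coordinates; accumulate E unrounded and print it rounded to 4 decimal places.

At z = 3.36 mm: the cube (footprint 12×7) is included at this height; the cylinder at (2.5, 15.5) is absent (z outside [6, 14.5]); the cube at (-2.5, 1) is absent (z outside [9.5, 24]); Merging all regions: only the 12×7 cube is present, so the union is just that shape — 1 connected region. The outline is a single polygon with 4 vertices. Extrusion per mm of travel: 0.4 × 0.12 / (π × 0.875²) = 0.019956. Accumulating E over each segment gives final E = 0.7583.

G0 X0.00 Y0.00 Z3.36
G1 X12.00 Y0.00 E0.2395
G1 X12.00 Y7.00 E0.3792
G1 X0.00 Y7.00 E0.6186
G1 X0.00 Y0.00 E0.7583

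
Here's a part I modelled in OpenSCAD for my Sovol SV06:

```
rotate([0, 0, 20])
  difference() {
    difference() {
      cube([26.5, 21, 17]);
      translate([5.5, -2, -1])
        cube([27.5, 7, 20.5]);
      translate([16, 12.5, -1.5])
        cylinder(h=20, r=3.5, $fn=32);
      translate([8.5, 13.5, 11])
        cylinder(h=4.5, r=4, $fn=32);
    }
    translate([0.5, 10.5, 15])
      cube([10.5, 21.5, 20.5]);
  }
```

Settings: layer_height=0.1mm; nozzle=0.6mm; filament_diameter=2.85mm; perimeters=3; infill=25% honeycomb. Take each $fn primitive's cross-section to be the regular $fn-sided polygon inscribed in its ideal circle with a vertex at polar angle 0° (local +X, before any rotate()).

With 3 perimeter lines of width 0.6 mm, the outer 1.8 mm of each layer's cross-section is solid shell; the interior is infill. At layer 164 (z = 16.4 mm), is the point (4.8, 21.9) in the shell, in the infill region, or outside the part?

shell

At z = 16.4 mm: the 26.5×21 cube contributes its full rectangle; the cube at (5.5, -2) (footprint 27.5×7) is included at this height; the r=3.5 cylinder at (16, 12.5) contributes a regular 32-gon of circumradius 3.5; the cylinder at (8.5, 13.5) is not intersected at this z (z outside [11, 15.5]); Subtracting the remaining from the first: starting from the 26.5×21 cube, the 27.5×7 cube at (5.5, -2) partially overlaps it — only the 105.00 mm² overlap (of its 192.50 mm²) is removed, clipping the outline; the r=3.5 cylinder at (16, 12.5) lies wholly inside it (removes its full 38.24 mm² and its 21.96 mm outline becomes a hole wall) — 1 connected region with 1 hole; the 10.5×21.5 cube at (0.5, 10.5) contributes its full rectangle; After the difference (first − rest): starting from the result so far, the 10.5×21.5 cube at (0.5, 10.5) partially overlaps it — only the 110.25 mm² overlap (of its 225.75 mm²) is removed, clipping the outline — 1 connected region with 1 hole; (rotated 20° about Z; rotation is an isometry so areas/perimeters/island counts are preserved). Overall, the cross-section is one region with 1 hole. Undo the 20° rotation: the query point maps to (12.001, 18.938) in the un-rotated model frame. The nearest boundary edge runs (11.00, 10.50)→(11.00, 21.00); distance from the point to it = 1.00 mm. The point is inside the cross-section, 1.00 mm from the nearest boundary — within the 1.8 mm shell band (3 × 0.6).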